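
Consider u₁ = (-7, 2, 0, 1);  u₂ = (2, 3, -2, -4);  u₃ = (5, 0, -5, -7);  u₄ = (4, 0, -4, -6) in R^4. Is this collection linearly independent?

linearly independent

The matrix [u₁|u₂|u₃|u₄] has determinant -42.
A nonzero determinant means the columns are linearly independent.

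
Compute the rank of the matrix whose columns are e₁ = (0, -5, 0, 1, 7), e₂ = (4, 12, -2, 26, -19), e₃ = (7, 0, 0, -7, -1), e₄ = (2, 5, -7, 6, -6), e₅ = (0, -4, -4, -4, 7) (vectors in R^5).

Form the matrix with e₁, e₂, e₃, e₄, e₅ as columns and reduce.
Reduction leaves 4 leading entries, giving rank 4.

4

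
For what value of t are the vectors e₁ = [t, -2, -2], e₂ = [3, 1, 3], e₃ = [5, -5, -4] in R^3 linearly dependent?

Dependence holds iff the 3×3 matrix [e₁ e₂ e₃] is singular.
Expanding, det = 11*t - 14.
This vanishes exactly when t = 14/11.

t = 14/11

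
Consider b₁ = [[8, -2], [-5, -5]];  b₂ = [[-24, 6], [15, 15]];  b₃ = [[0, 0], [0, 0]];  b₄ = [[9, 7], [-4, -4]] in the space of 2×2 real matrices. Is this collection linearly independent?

Write each element as a coordinate vector in ℝ⁴ using {E₁₁, E₁₂, E₂₁, E₂₂}.
One of the vectors is the zero vector, so the set is linearly dependent.

linearly dependent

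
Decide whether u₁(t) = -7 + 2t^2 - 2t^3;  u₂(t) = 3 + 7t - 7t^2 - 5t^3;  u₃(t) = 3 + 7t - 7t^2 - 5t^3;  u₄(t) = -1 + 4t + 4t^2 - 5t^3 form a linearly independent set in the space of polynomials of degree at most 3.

Take coordinates with respect to the standard basis {1, t, …, t^3}.
Two of the vectors are equal, giving an immediate dependence.

linearly dependent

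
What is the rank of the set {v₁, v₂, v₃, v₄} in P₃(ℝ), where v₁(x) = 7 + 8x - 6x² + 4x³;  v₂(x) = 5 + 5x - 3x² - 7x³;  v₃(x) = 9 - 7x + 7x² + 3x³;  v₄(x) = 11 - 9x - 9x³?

rank 4

Use coordinates relative to {1, x, …, x³}.
Row-reduce the 4×4 matrix with these as rows.
Exactly 4 pivots survive; hence the rank is 4.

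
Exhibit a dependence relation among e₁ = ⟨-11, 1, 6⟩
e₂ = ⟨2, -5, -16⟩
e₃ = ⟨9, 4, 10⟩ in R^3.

e₁ + e₂ + e₃ = 0

Set up α₁e₁ + … + α₃e₃ = 0 and solve the homogeneous system.
A generator of the null space is (1, 1, 1).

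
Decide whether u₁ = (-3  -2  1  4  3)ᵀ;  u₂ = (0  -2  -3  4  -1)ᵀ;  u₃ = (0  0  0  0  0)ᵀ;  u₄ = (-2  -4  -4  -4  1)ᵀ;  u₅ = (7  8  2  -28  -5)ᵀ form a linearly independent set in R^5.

linearly dependent

One of the vectors is the zero vector, so the set is linearly dependent.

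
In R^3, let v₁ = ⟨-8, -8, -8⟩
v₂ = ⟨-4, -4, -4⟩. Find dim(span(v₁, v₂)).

1

Apply Gaussian elimination to the matrix whose rows are v₁, v₂.
Reduction leaves 1 leading entry, giving rank 1.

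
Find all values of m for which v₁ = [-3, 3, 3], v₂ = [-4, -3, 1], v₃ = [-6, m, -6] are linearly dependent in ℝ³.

m = -22

The set is linearly dependent precisely when det[v₁; v₂; v₃] = 0.
Cofactor expansion gives det = -9*m - 198.
Solving -9*m - 198 = 0 yields m = -22.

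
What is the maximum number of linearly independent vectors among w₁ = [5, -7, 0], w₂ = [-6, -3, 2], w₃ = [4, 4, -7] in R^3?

3

Put the 3×3 matrix [w₁|w₂|w₃] into echelon form.
Exactly 3 pivots survive; hence the rank is 3.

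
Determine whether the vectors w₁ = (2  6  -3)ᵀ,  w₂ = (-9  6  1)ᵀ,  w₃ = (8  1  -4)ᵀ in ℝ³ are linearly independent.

The matrix [w₁|w₂|w₃] has determinant -47.
A nonzero determinant means the columns are linearly independent.

linearly independent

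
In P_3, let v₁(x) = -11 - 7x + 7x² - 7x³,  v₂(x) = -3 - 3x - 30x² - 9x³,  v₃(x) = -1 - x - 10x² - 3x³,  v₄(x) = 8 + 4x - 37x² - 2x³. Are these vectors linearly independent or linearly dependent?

linearly dependent

Write each element as a coordinate vector in ℝ⁴ using {1, x, …, x³}.
Row-reduce the matrix whose columns are v₁, v₂, v₃, v₄.
The reduction yields 2 nonzero rows, so the rank is 2.
Since rank 2 < 4, the set is linearly dependent.
Indeed v₂ - 3v₃ = 0.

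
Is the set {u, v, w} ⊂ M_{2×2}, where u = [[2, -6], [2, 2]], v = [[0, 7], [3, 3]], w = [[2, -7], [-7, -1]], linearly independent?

linearly independent

Take coordinates with respect to the standard basis {E₁₁, E₁₂, E₂₁, E₂₂}.
Place the vectors as rows of a 3×4 matrix and reduce to echelon form.
The reduction yields 3 nonzero rows, so the rank is 3.
Since rank = 3 (the number of vectors), the set is linearly independent.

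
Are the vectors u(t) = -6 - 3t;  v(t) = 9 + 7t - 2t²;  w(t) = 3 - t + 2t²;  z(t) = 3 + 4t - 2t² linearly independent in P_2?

Take coordinates with respect to the standard basis {1, t, t²}.
There are 4 vectors in a 3-dimensional space, so they cannot be linearly independent.

linearly dependent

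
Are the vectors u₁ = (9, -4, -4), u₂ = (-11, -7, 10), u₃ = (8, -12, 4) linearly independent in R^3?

linearly independent

The matrix [u₁|u₂|u₃] has determinant -420.
A nonzero determinant means the columns are linearly independent.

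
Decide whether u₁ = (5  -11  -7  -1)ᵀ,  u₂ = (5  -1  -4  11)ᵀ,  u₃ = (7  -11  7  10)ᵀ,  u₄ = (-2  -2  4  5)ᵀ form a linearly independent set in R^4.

The matrix [u₁|u₂|u₃|u₄] has determinant 8550.
A nonzero determinant means the columns are linearly independent.

linearly independent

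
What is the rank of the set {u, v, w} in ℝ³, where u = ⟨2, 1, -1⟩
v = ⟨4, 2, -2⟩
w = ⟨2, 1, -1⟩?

Apply Gaussian elimination to the matrix whose rows are u, v, w.
The echelon form has 1 nonzero row, so the rank is 1.

1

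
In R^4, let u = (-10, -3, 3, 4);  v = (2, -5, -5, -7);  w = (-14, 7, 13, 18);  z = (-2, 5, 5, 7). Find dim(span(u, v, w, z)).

Apply Gaussian elimination to the matrix whose rows are u, v, w, z.
The echelon form has 2 nonzero rows, so the rank is 2.

2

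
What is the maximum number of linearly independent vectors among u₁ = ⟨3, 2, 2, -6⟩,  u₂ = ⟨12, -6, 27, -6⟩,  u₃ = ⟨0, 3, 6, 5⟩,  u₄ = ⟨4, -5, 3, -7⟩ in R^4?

Apply Gaussian elimination to the matrix whose rows are u₁, u₂, u₃, u₄.
There are 3 pivot columns, so rank = 3.

3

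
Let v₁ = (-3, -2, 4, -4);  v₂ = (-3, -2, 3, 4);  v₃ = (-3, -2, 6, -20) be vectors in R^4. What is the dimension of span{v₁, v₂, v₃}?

Put the 4×3 matrix [v₁|v₂|v₃] into echelon form.
Reduction leaves 2 leading entries, giving rank 2.

dim = 2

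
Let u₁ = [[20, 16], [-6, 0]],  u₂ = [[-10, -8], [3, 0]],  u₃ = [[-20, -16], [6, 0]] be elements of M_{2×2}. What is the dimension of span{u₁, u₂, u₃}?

1

Represent each element by its coordinate vector in ℝ⁴.
Apply Gaussian elimination to the matrix whose rows are u₁, u₂, u₃.
The echelon form has 1 nonzero row, so the rank is 1.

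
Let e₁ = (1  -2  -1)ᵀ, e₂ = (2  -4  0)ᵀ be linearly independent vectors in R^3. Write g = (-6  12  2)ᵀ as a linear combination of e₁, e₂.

Write g = a₁e₁ + a₂e₂ and equate components.
The system has the unique solution (a₁, a₂) = (-2, -2).

g = -2e₁ - 2e₂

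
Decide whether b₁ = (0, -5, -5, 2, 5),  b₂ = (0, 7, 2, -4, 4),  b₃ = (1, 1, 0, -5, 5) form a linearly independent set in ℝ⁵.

Row-reduce the matrix whose columns are b₁, b₂, b₃.
The reduction yields 3 nonzero rows, so the rank is 3.
Since rank = 3 (the number of vectors), the set is linearly independent.

linearly independent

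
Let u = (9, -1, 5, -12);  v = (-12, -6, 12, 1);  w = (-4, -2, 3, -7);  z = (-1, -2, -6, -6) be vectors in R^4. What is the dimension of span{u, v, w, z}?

Apply Gaussian elimination to the matrix whose rows are u, v, w, z.
Exactly 4 pivots survive; hence the rank is 4.

4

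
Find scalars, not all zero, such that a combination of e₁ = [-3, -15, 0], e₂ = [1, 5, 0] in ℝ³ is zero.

e₁ + 3e₂ = 0

Set up α₁e₁ + α₂e₂ = 0 and solve the homogeneous system.
One solution (up to scaling) is (1, 3).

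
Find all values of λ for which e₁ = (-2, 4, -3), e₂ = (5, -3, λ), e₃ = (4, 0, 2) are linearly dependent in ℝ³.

The set is linearly dependent precisely when det[e₁; e₂; e₃] = 0.
Expanding, det = 16*λ - 64.
Solving 16*λ - 64 = 0 yields λ = 4.

λ = 4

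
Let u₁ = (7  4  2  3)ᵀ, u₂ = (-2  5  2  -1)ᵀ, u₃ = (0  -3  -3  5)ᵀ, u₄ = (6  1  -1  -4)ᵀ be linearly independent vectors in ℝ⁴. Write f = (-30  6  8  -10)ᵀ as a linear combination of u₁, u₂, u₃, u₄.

Write f = α₁u₁ + … + α₄u₄ and equate components.
Row-reducing the augmented matrix gives the unique coefficients (α₁, …, α₄) = (-2, 2, -2, -2).

f = -2u₁ + 2u₂ - 2u₃ - 2u₄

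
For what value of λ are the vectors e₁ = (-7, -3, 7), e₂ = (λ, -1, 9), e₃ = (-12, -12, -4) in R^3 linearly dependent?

λ = -17/3

The vectors are dependent exactly when the determinant of the matrix with rows e₁, e₂, e₃ vanishes.
Expanding, det = -96*λ - 544.
Solving -96*λ - 544 = 0 yields λ = -17/3.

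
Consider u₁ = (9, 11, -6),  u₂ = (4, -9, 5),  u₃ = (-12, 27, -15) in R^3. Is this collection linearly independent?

One vector is a scalar multiple of another, so the set is dependent.

linearly dependent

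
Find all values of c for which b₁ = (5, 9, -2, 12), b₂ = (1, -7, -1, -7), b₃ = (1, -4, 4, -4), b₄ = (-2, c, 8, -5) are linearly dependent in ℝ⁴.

c = -7/2

Dependence holds iff the 4×4 matrix [b₁ b₂ b₃ b₄] is singular.
The determinant works out to 226*c + 791.
Solving 226*c + 791 = 0 yields c = -7/2.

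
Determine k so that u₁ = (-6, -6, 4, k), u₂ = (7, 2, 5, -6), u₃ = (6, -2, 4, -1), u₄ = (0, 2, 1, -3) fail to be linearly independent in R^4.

k = 23/11

The vectors are dependent exactly when the determinant of the matrix with rows u₁, u₂, u₃, u₄ vanishes.
The determinant works out to 22*k - 46.
This vanishes exactly when k = 23/11.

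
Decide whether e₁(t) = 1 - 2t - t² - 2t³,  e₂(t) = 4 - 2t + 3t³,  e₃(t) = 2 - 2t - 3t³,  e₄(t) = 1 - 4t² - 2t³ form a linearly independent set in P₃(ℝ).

Take coordinates with respect to the standard basis {1, t, …, t³}.
Row-reduce the matrix whose columns are e₁, e₂, e₃, e₄.
The reduction yields 4 nonzero rows, so the rank is 4.
Since rank = 4 (the number of vectors), the set is linearly independent.

linearly independent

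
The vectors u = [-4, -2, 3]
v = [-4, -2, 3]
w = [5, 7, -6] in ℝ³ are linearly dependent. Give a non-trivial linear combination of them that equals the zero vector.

Write the vectors as columns of a matrix and find a nonzero vector in its null space.
One solution (up to scaling) is (1, -1, 0).

u - v = 0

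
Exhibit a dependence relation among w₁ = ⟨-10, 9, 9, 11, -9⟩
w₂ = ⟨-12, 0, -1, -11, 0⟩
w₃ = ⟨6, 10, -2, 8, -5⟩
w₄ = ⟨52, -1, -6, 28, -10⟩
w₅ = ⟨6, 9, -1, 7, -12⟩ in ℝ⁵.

Write the vectors as columns of a matrix and find a nonzero vector in its null space.
One solution (up to scaling) is (1, 3, 1, 1, -2).

w₁ + 3w₂ + w₃ + w₄ - 2w₅ = 0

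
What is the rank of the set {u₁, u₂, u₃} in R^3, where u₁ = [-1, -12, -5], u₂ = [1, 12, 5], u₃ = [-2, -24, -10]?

1

Put the 3×3 matrix [u₁|u₂|u₃] into echelon form.
Reduction leaves 1 leading entry, giving rank 1.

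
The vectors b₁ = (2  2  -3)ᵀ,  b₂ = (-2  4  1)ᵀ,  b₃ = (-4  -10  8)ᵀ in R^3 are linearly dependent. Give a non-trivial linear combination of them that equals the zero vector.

Solve the homogeneous system with b₁, b₂, b₃ as columns by row-reducing the coefficient matrix.
The free variable yields coefficients (3, 1, 1) (any nonzero multiple also works).

3b₁ + b₂ + b₃ = 0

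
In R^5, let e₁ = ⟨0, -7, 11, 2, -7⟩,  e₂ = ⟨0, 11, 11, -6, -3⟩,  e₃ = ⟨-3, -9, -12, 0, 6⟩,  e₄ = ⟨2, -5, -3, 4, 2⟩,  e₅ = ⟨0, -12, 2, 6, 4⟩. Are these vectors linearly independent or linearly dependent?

linearly independent

The matrix [e₁|e₂|e₃|e₄|e₅] has determinant -10644.
A nonzero determinant means the columns are linearly independent.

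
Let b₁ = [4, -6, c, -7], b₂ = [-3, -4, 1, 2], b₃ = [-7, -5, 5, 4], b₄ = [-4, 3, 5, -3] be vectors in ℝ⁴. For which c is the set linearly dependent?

c = -31/3

The vectors are dependent exactly when the determinant of the matrix with rows b₁, b₂, b₃, b₄ vanishes.
The determinant works out to 57*c + 589.
This vanishes exactly when c = -31/3.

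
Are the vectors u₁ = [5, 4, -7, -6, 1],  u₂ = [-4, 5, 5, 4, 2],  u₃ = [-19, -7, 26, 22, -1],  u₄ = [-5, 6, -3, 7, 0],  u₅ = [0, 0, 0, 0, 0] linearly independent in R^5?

linearly dependent

One of the vectors is the zero vector, so the set is linearly dependent.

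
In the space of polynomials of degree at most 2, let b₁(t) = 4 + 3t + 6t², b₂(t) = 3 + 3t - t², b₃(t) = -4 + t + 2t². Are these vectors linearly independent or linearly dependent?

Take coordinates with respect to the standard basis {1, t, t²}.
The matrix [b₁|b₂|b₃] has determinant 112.
A nonzero determinant means the columns are linearly independent.

linearly independent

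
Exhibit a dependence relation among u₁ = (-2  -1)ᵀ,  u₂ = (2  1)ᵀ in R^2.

Row-reduce the matrix with u₁, u₂ as columns; the null space gives the coefficients.
One solution (up to scaling) is (1, 1).

u₁ + u₂ = 0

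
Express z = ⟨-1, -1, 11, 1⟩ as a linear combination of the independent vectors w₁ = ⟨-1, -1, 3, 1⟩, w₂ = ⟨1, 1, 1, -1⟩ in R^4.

Write z = c₁w₁ + c₂w₂ and equate components.
The system has the unique solution (c₁, c₂) = (3, 2).

z = 3w₁ + 2w₂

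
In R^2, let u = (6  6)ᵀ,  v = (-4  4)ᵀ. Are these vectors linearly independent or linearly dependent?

Row-reduce the matrix whose columns are u, v.
The reduction yields 2 nonzero rows, so the rank is 2.
Since rank = 2 (the number of vectors), the set is linearly independent.

linearly independent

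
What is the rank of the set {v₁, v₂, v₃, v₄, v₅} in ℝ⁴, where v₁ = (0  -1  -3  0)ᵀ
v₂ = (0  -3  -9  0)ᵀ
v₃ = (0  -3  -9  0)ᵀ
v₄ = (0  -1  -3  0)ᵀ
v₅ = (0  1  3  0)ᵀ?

1

Form the matrix with v₁, v₂, v₃, v₄, v₅ as columns and reduce.
There is 1 pivot column, so rank = 1.
(With 5 elements in a 4-dimensional space the rank is at most 4.)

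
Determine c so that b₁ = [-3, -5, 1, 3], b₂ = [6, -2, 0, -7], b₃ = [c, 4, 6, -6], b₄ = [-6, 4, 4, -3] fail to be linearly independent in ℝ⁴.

c = -22/3

Place the vectors as rows of a 4×4 matrix; dependence ⇔ determinant zero.
The determinant works out to -198*c - 1452.
Solving -198*c - 1452 = 0 yields c = -22/3.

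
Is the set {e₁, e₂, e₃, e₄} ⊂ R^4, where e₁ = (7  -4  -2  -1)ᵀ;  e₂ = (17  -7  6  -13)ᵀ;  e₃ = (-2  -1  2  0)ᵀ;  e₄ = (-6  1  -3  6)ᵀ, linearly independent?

Form the 4×4 matrix with these as columns; its determinant is 0.
A zero determinant means the columns are linearly dependent.
Indeed e₁ - e₂ + e₃ - 2e₄ = 0.

linearly dependent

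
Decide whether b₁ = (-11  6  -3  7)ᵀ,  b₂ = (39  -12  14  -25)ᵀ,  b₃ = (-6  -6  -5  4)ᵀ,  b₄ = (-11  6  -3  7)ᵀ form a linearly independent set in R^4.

linearly dependent

The matrix [b₁|b₂|b₃|b₄] has determinant 0.
A zero determinant means the columns are linearly dependent.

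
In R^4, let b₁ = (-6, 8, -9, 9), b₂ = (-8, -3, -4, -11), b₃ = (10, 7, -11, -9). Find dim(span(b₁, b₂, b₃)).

3

Row-reduce the 3×4 matrix with these as rows.
There are 3 pivot columns, so rank = 3.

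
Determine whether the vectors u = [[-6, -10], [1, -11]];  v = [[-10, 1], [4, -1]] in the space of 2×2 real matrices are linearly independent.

linearly independent

Write each element as a coordinate vector in ℝ⁴ using {E₁₁, E₁₂, E₂₁, E₂₂}.
Row-reduce the matrix whose columns are u, v.
The reduction yields 2 nonzero rows, so the rank is 2.
Since rank = 2 (the number of vectors), the set is linearly independent.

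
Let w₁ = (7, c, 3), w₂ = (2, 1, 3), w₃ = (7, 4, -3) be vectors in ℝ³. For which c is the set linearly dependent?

c = 34/9

Place the vectors as rows of a 3×3 matrix; dependence ⇔ determinant zero.
Expanding, det = 27*c - 102.
Solving 27*c - 102 = 0 yields c = 34/9.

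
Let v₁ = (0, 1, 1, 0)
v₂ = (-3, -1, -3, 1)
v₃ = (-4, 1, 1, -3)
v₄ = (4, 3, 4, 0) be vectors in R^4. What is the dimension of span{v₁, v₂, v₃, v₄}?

4

Form the matrix with v₁, v₂, v₃, v₄ as columns and reduce.
Exactly 4 pivots survive; hence the rank is 4.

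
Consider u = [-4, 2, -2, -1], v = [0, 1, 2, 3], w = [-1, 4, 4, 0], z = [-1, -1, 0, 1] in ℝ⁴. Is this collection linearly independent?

linearly independent

Form the 4×4 matrix with these as columns; its determinant is -86.
A nonzero determinant means the columns are linearly independent.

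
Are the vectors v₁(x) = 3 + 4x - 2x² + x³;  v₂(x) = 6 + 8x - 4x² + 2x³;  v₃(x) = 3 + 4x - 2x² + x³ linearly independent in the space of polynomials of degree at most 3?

linearly dependent

Take coordinates with respect to the standard basis {1, x, …, x³}.
Two of the vectors are equal, giving an immediate dependence.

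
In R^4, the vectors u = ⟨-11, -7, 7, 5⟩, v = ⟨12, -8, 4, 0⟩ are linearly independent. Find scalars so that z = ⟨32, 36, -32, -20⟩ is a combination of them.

Write z = a₁u + a₂v and equate components.
Back-substitution yields (a₁, a₂) = (-4, -1).

z = -4u - v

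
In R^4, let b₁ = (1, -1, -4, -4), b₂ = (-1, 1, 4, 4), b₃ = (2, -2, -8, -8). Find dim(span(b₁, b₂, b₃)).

Form the matrix with b₁, b₂, b₃ as columns and reduce.
The echelon form has 1 nonzero row, so the rank is 1.

dim = 1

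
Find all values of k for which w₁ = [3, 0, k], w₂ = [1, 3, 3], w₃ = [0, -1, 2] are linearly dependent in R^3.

k = 27

Place the vectors as rows of a 3×3 matrix; dependence ⇔ determinant zero.
The determinant works out to 27 - k.
Setting this to zero gives k = 27.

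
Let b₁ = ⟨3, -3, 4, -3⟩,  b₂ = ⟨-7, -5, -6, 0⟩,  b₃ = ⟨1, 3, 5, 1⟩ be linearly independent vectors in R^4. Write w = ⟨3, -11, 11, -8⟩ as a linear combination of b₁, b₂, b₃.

Write w = a₁b₁ + … + a₃b₃ and equate components.
Row-reducing the augmented matrix gives the unique coefficients (a₁, a₂, a₃) = (3, 1, 1).

w = 3b₁ + b₂ + b₃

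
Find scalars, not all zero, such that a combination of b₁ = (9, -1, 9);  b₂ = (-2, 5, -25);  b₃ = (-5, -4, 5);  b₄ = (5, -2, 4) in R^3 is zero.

3b₁ + b₂ + 2b₃ - 3b₄ = 0

Set up α₁b₁ + … + α₄b₄ = 0 and solve the homogeneous system.
The free variable yields coefficients (3, 1, 2, -3) (any nonzero multiple also works).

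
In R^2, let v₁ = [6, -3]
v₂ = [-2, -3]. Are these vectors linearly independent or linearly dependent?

linearly independent

The matrix [v₁|v₂] has determinant -24.
A nonzero determinant means the columns are linearly independent.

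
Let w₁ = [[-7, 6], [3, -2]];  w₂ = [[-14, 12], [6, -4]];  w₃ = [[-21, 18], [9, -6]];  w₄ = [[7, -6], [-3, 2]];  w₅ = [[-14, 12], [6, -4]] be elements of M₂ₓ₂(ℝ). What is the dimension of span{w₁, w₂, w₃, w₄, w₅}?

1

Represent each element by its coordinate vector in ℝ⁴.
Form the matrix with w₁, w₂, w₃, w₄, w₅ as columns and reduce.
There is 1 pivot column, so rank = 1.
(With 5 elements in a 4-dimensional space the rank is at most 4.)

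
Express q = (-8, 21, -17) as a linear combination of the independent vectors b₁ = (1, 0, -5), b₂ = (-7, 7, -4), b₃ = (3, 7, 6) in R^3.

Set up the augmented matrix [b₁ | b₂ | b₃ | q] and row-reduce.
The system has the unique solution (a₁, a₂, a₃) = (3, 2, 1).

q = 3b₁ + 2b₂ + b₃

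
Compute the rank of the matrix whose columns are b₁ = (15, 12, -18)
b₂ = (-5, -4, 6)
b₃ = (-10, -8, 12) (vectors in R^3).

Apply Gaussian elimination to the matrix whose rows are b₁, b₂, b₃.
The echelon form has 1 nonzero row, so the rank is 1.

1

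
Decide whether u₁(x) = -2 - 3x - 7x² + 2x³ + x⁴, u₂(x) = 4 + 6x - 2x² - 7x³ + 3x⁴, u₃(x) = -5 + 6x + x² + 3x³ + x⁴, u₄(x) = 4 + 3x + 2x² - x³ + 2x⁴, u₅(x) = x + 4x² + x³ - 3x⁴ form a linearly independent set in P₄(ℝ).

Write each element as a coordinate vector in ℝ⁵ using {1, x, …, x⁴}.
The matrix [u₁|u₂|u₃|u₄|u₅] has determinant 3943.
A nonzero determinant means the columns are linearly independent.

linearly independent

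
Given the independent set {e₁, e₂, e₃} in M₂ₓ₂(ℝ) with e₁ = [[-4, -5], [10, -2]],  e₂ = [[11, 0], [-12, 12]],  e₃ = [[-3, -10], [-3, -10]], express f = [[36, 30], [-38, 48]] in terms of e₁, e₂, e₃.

Take coordinate vectors relative to {E₁₁, E₁₂, E₂₁, E₂₂}.
Set up the augmented matrix [e₁ | e₂ | e₃ | f] and row-reduce.
Back-substitution yields (α₁, α₂, α₃) = (-2, 2, -2).

f = -2e₁ + 2e₂ - 2e₃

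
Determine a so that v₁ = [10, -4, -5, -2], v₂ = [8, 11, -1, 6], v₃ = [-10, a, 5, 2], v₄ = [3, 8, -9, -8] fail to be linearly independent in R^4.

a = 4

Dependence holds iff the 4×4 matrix [v₁ v₂ v₃ v₄] is singular.
Expanding, det = 1392 - 348*a.
Solving 1392 - 348*a = 0 yields a = 4.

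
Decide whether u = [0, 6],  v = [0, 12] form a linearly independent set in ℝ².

Form the 2×2 matrix with these as columns; its determinant is 0.
A zero determinant means the columns are linearly dependent.

linearly dependent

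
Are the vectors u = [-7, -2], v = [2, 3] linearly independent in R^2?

The matrix [u|v] has determinant -17.
A nonzero determinant means the columns are linearly independent.

linearly independent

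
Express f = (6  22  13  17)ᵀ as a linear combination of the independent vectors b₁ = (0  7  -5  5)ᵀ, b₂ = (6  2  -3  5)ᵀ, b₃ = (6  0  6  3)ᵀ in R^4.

Set up the augmented matrix [b₁ | b₂ | b₃ | f] and row-reduce.
Back-substitution yields (α₁, α₂, α₃) = (4, -3, 4).

f = 4b₁ - 3b₂ + 4b₃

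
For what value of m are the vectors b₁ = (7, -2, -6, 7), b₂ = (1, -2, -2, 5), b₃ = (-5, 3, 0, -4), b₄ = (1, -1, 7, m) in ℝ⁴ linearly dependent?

m = -37/8

The set is linearly dependent precisely when det[b₁; b₂; b₃; b₄] = 0.
Expanding, det = 64*m + 296.
Solving 64*m + 296 = 0 yields m = -37/8.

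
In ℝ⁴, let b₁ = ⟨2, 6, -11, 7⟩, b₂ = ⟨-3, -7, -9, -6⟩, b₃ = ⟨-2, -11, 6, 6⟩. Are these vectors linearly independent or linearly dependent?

linearly independent

Place the vectors as rows of a 3×4 matrix and reduce to echelon form.
The reduction yields 3 nonzero rows, so the rank is 3.
Since rank = 3 (the number of vectors), the set is linearly independent.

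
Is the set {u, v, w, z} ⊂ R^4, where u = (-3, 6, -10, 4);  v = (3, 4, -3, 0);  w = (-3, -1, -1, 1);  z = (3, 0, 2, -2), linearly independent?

Place the vectors as rows of a 4×4 matrix and reduce to echelon form.
The reduction yields 3 nonzero rows, so the rank is 3.
Since rank 3 < 4, the set is linearly dependent.

linearly dependent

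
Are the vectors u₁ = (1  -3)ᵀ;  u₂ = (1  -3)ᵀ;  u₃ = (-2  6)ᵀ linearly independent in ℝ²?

There are 3 vectors in a 2-dimensional space, so they cannot be linearly independent.

linearly dependent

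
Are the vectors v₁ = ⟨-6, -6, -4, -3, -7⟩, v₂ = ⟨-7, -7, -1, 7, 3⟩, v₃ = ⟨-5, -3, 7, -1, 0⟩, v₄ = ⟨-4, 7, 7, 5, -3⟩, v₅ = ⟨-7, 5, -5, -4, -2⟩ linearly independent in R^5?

Place the vectors as rows of a 5×5 matrix and reduce to echelon form.
The reduction yields 5 nonzero rows, so the rank is 5.
Since rank = 5 (the number of vectors), the set is linearly independent.

linearly independent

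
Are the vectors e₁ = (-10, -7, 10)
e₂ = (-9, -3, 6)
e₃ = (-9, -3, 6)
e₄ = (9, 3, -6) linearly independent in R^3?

There are 4 vectors in a 3-dimensional space, so they cannot be linearly independent.

linearly dependent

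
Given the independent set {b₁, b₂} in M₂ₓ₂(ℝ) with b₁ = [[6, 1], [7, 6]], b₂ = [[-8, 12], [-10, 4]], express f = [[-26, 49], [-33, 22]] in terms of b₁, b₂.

f = b₁ + 4b₂

Work in coordinates with respect to the standard basis {E₁₁, E₁₂, E₂₁, E₂₂}.
Set up the augmented matrix [b₁ | b₂ | f] and row-reduce.
Row-reducing the augmented matrix gives the unique coefficients (c₁, c₂) = (1, 4).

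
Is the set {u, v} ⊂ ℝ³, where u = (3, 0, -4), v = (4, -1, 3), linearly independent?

Row-reduce the matrix whose columns are u, v.
The reduction yields 2 nonzero rows, so the rank is 2.
Since rank = 2 (the number of vectors), the set is linearly independent.

linearly independent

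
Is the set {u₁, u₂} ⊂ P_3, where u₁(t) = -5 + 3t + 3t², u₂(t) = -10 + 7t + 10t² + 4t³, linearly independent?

linearly independent

Write each element as a coordinate vector in ℝ⁴ using {1, t, …, t³}.
Row-reduce the matrix whose columns are u₁, u₂.
The reduction yields 2 nonzero rows, so the rank is 2.
Since rank = 2 (the number of vectors), the set is linearly independent.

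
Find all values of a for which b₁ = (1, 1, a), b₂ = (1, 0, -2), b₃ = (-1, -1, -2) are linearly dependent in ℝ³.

The set is linearly dependent precisely when det[b₁; b₂; b₃] = 0.
Expanding, det = 2 - a.
This vanishes exactly when a = 2.

a = 2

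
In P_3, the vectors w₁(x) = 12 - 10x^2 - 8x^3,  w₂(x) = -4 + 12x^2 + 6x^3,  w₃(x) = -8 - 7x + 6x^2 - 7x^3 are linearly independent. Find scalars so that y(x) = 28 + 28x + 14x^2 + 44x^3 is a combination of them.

y = w₁ + 4w₂ - 4w₃

Take coordinate vectors relative to {1, x, …, x^3}.
Solve the system with w₁, w₂, w₃ as columns and y as the right-hand side.
The system has the unique solution (a₁, a₂, a₃) = (1, 4, -4).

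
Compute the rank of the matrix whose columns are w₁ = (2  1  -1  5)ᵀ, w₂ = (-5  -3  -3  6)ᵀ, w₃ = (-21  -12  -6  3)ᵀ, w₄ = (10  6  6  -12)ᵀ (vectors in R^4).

Row-reduce the 4×4 matrix with these as rows.
Reduction leaves 2 leading entries, giving rank 2.

rank 2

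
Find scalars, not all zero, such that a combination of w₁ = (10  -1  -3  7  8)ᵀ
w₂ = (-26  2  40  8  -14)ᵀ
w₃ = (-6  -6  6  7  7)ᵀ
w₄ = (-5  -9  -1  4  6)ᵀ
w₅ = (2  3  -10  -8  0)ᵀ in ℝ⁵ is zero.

2w₁ + w₂ - 2w₃ + 2w₄ + 2w₅ = 0

Write the vectors as columns of a matrix and find a nonzero vector in its null space.
One solution (up to scaling) is (2, 1, -2, 2, 2).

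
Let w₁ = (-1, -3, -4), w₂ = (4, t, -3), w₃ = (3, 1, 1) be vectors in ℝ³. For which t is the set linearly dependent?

t = -20/11

The vectors are dependent exactly when the determinant of the matrix with rows w₁, w₂, w₃ vanishes.
Cofactor expansion gives det = 11*t + 20.
Setting this to zero gives t = -20/11.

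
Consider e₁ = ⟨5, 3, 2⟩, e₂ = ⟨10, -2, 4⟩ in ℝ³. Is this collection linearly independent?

linearly independent

Place the vectors as rows of a 2×3 matrix and reduce to echelon form.
The reduction yields 2 nonzero rows, so the rank is 2.
Since rank = 2 (the number of vectors), the set is linearly independent.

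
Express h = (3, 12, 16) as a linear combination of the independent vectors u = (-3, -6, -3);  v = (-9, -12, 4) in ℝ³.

h = -4u + v

Write h = c₁u + c₂v and equate components.
The system has the unique solution (c₁, c₂) = (-4, 1).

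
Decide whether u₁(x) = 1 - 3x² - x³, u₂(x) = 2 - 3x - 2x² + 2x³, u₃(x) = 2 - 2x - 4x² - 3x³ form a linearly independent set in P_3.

linearly independent

Take coordinates with respect to the standard basis {1, x, …, x³}.
Row-reduce the matrix whose columns are u₁, u₂, u₃.
The reduction yields 3 nonzero rows, so the rank is 3.
Since rank = 3 (the number of vectors), the set is linearly independent.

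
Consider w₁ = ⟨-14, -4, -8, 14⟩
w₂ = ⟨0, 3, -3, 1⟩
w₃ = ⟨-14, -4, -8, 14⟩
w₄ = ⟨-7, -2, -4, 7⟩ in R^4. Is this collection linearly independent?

One vector is a scalar multiple of another, so the set is dependent.

linearly dependent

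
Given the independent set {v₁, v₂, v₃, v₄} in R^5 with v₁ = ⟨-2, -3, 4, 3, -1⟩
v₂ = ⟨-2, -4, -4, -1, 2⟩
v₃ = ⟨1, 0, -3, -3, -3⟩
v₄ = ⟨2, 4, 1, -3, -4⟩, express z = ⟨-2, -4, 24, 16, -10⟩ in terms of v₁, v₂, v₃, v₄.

Since v₁, v₂, v₃, v₄ are independent, the coefficients expressing z are uniquely determined by a linear system.
Row-reducing the augmented matrix gives the unique coefficients (a₁, …, a₄) = (4, -4, 2, -2).

z = 4v₁ - 4v₂ + 2v₃ - 2v₄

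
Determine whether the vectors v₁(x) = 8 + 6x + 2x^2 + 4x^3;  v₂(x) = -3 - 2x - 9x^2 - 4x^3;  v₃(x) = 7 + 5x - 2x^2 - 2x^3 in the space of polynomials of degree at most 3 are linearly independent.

Write each element as a coordinate vector in ℝ⁴ using {1, x, …, x^3}.
Row-reduce the matrix whose columns are v₁, v₂, v₃.
The reduction yields 3 nonzero rows, so the rank is 3.
Since rank = 3 (the number of vectors), the set is linearly independent.

linearly independent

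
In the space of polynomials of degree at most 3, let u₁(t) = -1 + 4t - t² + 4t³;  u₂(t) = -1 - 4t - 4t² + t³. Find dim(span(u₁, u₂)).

Use coordinates relative to {1, t, …, t³}.
Apply Gaussian elimination to the matrix whose rows are u₁, u₂.
The echelon form has 2 nonzero rows, so the rank is 2.

dim = 2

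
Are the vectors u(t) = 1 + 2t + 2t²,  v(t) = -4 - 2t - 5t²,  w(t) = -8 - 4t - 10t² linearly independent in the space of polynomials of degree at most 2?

linearly dependent

Take coordinates with respect to the standard basis {1, t, t²}.
Form the 3×3 matrix with these as columns; its determinant is 0.
A zero determinant means the columns are linearly dependent.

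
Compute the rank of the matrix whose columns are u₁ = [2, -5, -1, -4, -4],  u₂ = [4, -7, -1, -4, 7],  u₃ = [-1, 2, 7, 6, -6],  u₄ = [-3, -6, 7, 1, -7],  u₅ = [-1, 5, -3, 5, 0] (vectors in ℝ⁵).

5

Form the matrix with u₁, u₂, u₃, u₄, u₅ as columns and reduce.
Exactly 5 pivots survive; hence the rank is 5.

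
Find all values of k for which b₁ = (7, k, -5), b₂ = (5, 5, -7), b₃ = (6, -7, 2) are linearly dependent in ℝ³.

Place the vectors as rows of a 3×3 matrix; dependence ⇔ determinant zero.
The determinant works out to 52 - 52*k.
Solving 52 - 52*k = 0 yields k = 1.

k = 1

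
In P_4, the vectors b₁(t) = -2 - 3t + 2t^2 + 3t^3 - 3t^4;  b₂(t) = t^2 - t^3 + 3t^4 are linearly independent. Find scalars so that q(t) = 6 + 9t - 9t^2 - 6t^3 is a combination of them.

Identify each element with its coordinate vector in ℝ⁵ via {1, t, …, t^4}.
Solve the system with b₁, b₂ as columns and q as the right-hand side.
Back-substitution yields (α₁, α₂) = (-3, -3).

q = -3b₁ - 3b₂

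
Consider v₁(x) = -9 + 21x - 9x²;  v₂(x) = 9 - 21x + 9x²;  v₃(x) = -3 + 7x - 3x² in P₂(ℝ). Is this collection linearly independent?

linearly dependent

Take coordinates with respect to the standard basis {1, x, x²}.
One vector is a scalar multiple of another, so the set is dependent.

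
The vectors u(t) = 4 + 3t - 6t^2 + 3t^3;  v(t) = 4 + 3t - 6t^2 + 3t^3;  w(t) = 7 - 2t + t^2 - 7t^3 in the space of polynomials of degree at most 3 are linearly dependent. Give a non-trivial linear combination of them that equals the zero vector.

u - v = 0

Pass to coordinate vectors relative to the basis {1, t, …, t^3}.
Set up α₁u + … + α₃w = 0 and solve the homogeneous system.
One solution (up to scaling) is (1, -1, 0).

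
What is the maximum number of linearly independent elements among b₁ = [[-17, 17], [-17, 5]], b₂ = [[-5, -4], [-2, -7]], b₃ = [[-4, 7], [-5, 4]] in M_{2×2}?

2

Pass to coordinate vectors with respect to the basis {E₁₁, E₁₂, E₂₁, E₂₂}.
Form the matrix with b₁, b₂, b₃ as columns and reduce.
Exactly 2 pivots survive; hence the rank is 2.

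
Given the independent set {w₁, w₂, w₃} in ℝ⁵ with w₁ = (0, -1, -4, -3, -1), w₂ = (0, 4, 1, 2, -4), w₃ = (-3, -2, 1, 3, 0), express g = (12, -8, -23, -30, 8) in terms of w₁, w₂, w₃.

Set up the augmented matrix [w₁ | w₂ | w₃ | g] and row-reduce.
Back-substitution yields (c₁, c₂, c₃) = (4, -3, -4).

g = 4w₁ - 3w₂ - 4w₃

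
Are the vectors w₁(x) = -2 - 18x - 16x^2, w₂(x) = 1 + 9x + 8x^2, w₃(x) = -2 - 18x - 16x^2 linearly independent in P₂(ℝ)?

Write each element as a coordinate vector in ℝ³ using {1, x, x^2}.
One vector is a scalar multiple of another, so the set is dependent.

linearly dependent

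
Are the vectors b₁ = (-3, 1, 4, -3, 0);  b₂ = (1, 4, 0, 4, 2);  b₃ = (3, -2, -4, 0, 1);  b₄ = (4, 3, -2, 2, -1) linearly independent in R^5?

Row-reduce the matrix whose columns are b₁, b₂, b₃, b₄.
The reduction yields 4 nonzero rows, so the rank is 4.
Since rank = 4 (the number of vectors), the set is linearly independent.

linearly independent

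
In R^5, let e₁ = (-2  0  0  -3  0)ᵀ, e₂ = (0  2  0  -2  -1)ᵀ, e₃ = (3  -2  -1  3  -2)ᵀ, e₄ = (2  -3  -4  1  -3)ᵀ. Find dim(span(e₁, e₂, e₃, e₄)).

Apply Gaussian elimination to the matrix whose rows are e₁, e₂, e₃, e₄.
Reduction leaves 4 leading entries, giving rank 4.

4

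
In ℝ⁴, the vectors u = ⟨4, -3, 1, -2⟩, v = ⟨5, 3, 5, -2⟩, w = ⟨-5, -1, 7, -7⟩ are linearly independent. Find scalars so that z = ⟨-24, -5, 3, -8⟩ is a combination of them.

Solve the system with u, v, w as columns and z as the right-hand side.
The system has the unique solution (a₁, a₂, a₃) = (-1, -2, 2).

z = -u - 2v + 2w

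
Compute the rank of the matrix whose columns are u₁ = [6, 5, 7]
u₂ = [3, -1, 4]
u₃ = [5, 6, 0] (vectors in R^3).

Row-reduce the 3×3 matrix with these as rows.
The echelon form has 3 nonzero rows, so the rank is 3.

3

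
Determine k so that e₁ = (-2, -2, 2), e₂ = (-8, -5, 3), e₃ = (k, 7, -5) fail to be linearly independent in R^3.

k = 10

Dependence holds iff the 3×3 matrix [e₁ e₂ e₃] is singular.
Expanding, det = 4*k - 40.
Setting this to zero gives k = 10.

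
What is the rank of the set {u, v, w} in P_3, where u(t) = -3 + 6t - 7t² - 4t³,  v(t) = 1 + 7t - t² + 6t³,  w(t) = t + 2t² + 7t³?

3

Represent each element by its coordinate vector in ℝ⁴.
Row-reduce the 3×4 matrix with these as rows.
There are 3 pivot columns, so rank = 3.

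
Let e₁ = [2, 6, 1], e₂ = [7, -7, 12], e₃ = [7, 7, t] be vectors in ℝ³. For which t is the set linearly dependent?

t = 31/4

Dependence holds iff the 3×3 matrix [e₁ e₂ e₃] is singular.
Expanding, det = 434 - 56*t.
Setting this to zero gives t = 31/4.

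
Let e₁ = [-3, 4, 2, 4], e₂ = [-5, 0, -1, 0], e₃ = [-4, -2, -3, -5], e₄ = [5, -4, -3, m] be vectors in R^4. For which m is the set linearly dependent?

Place the vectors as rows of a 4×4 matrix; dependence ⇔ determinant zero.
Cofactor expansion gives det = -18*m - 156.
This vanishes exactly when m = -26/3.

m = -26/3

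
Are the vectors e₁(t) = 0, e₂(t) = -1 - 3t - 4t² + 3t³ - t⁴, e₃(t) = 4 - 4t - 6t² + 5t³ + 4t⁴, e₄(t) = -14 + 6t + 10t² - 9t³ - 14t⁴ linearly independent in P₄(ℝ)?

Take coordinates with respect to the standard basis {1, t, …, t⁴}.
One of the vectors is the zero vector, so the set is linearly dependent.

linearly dependent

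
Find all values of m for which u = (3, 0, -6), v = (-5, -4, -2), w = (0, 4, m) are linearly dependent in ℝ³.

m = 12

Dependence holds iff the 3×3 matrix [u v w] is singular.
Expanding, det = 144 - 12*m.
Setting this to zero gives m = 12.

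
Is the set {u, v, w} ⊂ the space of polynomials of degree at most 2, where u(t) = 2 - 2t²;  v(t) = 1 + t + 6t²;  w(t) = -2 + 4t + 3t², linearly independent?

Take coordinates with respect to the standard basis {1, t, t²}.
Place the vectors as rows of a 3×3 matrix and reduce to echelon form.
The reduction yields 3 nonzero rows, so the rank is 3.
Since rank = 3 (the number of vectors), the set is linearly independent.

linearly independent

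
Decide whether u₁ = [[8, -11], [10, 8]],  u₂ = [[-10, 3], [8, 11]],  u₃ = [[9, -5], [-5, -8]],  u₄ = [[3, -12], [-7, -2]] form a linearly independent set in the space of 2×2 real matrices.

Write each element as a coordinate vector in ℝ⁴ using {E₁₁, E₁₂, E₂₁, E₂₂}.
Place the vectors as rows of a 4×4 matrix and reduce to echelon form.
The reduction yields 4 nonzero rows, so the rank is 4.
Since rank = 4 (the number of vectors), the set is linearly independent.

linearly independent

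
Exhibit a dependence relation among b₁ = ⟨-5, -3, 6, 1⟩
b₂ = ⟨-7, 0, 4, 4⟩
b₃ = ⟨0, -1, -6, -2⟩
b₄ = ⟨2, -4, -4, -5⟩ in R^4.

Row-reduce the matrix with b₁, b₂, b₃, b₄ as columns; the null space gives the coefficients.
A generator of the null space is (1, -1, 1, -1).

b₁ - b₂ + b₃ - b₄ = 0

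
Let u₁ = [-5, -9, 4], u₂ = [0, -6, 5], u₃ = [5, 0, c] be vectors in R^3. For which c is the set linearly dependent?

c = 7/2

Place the vectors as rows of a 3×3 matrix; dependence ⇔ determinant zero.
Cofactor expansion gives det = 30*c - 105.
Setting this to zero gives c = 7/2.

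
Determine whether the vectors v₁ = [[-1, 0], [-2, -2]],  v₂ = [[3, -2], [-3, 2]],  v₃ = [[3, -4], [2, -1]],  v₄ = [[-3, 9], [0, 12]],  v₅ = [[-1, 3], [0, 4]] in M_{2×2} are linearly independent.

linearly dependent

Write each element as a coordinate vector in ℝ⁴ using {E₁₁, E₁₂, E₂₁, E₂₂}.
There are 5 vectors in a 4-dimensional space, so they cannot be linearly independent.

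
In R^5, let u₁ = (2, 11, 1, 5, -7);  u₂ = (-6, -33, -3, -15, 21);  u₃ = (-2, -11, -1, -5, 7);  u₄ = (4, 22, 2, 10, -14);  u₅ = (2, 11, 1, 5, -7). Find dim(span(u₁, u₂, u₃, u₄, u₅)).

Put the 5×5 matrix [u₁|u₂|u₃|u₄|u₅] into echelon form.
There is 1 pivot column, so rank = 1.

dim = 1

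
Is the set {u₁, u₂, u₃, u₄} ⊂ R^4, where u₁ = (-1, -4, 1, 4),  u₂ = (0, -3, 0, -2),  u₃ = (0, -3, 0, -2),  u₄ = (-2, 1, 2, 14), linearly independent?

Two of the vectors are equal, giving an immediate dependence.

linearly dependent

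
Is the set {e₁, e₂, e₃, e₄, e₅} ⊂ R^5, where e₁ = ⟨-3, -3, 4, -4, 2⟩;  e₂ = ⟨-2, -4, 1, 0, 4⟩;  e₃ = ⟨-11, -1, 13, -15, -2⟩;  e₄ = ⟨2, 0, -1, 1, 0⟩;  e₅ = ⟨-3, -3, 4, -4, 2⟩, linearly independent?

linearly dependent

Form the 5×5 matrix with these as columns; its determinant is 0.
A zero determinant means the columns are linearly dependent.
Indeed 3e₁ - 2e₂ - e₃ - 3e₄ = 0.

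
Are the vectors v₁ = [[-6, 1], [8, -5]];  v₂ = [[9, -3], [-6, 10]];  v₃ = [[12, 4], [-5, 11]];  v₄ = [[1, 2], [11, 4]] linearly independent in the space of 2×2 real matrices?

Take coordinates with respect to the standard basis {E₁₁, E₁₂, E₂₁, E₂₂}.
The matrix [v₁|v₂|v₃|v₄] has determinant 56.
A nonzero determinant means the columns are linearly independent.

linearly independent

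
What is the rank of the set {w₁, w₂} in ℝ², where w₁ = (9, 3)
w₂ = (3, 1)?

1

Put the 2×2 matrix [w₁|w₂] into echelon form.
Reduction leaves 1 leading entry, giving rank 1.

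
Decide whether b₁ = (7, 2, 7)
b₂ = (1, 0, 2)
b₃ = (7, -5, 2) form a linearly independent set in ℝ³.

The matrix [b₁|b₂|b₃] has determinant 59.
A nonzero determinant means the columns are linearly independent.

linearly independent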